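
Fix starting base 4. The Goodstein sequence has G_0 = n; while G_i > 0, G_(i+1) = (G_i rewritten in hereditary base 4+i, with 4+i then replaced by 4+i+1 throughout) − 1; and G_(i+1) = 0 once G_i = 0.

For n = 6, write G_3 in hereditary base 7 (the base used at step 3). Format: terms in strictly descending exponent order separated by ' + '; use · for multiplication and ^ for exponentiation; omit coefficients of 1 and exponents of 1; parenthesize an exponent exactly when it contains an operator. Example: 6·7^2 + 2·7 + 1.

6 —HB4→ 4 + 2 —bump→ 5 + 2 = 7 —(−1)→ 6
6 —HB5→ 5 + 1 —bump→ 6 + 1 = 7 —(−1)→ 6
6 —HB6→ 6 —bump→ 7 = 7 —(−1)→ 6

6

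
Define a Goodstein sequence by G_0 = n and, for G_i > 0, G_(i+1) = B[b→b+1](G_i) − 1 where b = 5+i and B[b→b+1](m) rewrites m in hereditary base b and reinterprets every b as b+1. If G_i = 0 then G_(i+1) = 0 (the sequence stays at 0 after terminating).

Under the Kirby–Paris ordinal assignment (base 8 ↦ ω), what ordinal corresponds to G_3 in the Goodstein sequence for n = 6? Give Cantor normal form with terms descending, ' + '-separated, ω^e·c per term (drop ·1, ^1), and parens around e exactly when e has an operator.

5

G_0 = 6. HB_5(6) = 5 + 1. Bump = 7. G_1 = 6.
G_1 = 6. HB_6(6) = 6. Bump = 7. G_2 = 6.
G_2 = 6. HB_7(6) = 6. Bump = 6. G_3 = 5.
G_3 = 5. HB_8(5) = 5. Bump = 5. G_4 = 4.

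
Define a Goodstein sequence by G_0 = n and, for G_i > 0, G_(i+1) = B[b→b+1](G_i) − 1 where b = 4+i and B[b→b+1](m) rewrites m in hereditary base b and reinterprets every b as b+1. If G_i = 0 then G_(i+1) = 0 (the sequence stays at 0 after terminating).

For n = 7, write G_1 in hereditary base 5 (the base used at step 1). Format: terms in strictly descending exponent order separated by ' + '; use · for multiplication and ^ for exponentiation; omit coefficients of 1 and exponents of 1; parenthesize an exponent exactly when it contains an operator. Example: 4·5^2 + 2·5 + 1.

G_0=7  [base 4] 4 + 3  →[4↦5]→  5 + 3 = 8  −1 ⇒ G_1=7
G_1=7  [base 5] 5 + 2  →[5↦6]→  6 + 2 = 8  −1 ⇒ G_2=7

5 + 2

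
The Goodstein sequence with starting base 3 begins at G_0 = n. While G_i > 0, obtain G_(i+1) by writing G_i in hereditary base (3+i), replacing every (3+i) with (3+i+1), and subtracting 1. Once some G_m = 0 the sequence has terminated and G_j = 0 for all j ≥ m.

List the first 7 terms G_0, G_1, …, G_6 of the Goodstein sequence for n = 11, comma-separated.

11 —HB3→ 3^2 + 2 —bump→ 4^2 + 2 = 18 —(−1)→ 17
17 —HB4→ 4^2 + 1 —bump→ 5^2 + 1 = 26 —(−1)→ 25
25 —HB5→ 5^2 —bump→ 6^2 = 36 —(−1)→ 35
35 —HB6→ 5·6 + 5 —bump→ 5·7 + 5 = 40 —(−1)→ 39
39 —HB7→ 5·7 + 4 —bump→ 5·8 + 4 = 44 —(−1)→ 43
43 —HB8→ 5·8 + 3 —bump→ 5·9 + 3 = 48 —(−1)→ 47

11, 17, 25, 35, 39, 43, 47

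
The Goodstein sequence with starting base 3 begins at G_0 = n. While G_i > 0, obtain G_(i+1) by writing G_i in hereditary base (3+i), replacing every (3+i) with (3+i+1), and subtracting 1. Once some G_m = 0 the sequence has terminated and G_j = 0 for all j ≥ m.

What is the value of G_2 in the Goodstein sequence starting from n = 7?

7 —HB3→ 2·3 + 1 —bump→ 2·4 + 1 = 9 —(−1)→ 8
8 —HB4→ 2·4 —bump→ 2·5 = 10 —(−1)→ 9
9 —HB5→ 5 + 4 —bump→ 6 + 4 = 10 —(−1)→ 9

9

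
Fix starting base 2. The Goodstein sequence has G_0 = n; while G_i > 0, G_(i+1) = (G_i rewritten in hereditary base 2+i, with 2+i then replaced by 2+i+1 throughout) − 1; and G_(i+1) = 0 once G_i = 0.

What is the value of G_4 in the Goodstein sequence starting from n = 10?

279935

step 0: 10 = 2^(2 + 1) + 2; sub 3 for 2: 3^(3 + 1) + 3; = 84; G_1 = 84−1 = 83
step 1: 83 = 3^(3 + 1) + 2; sub 4 for 3: 4^(4 + 1) + 2; = 1026; G_2 = 1026−1 = 1025
step 2: 1025 = 4^(4 + 1) + 1; sub 5 for 4: 5^(5 + 1) + 1; = 15626; G_3 = 15626−1 = 15625
step 3: 15625 = 5^(5 + 1); sub 6 for 5: 6^(6 + 1); = 279936; G_4 = 279936−1 = 279935
step 4: 279935 = 5·6^6 + 5·6^5 + 5·6^4 + 5·6^3 + 5·6^2 + 5·6 + 5; sub 7 for 6: 5·7^7 + 5·7^5 + 5·7^4 + 5·7^3 + 5·7^2 + 5·7 + 5; = 4215755; G_5 = 4215755−1 = 4215754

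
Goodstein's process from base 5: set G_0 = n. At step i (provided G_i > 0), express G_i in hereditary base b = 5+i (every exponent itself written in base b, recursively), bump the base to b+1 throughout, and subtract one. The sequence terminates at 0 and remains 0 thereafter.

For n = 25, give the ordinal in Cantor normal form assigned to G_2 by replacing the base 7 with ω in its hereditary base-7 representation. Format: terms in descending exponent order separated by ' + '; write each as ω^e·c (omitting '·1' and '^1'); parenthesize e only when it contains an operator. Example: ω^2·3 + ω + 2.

ω·5 + 4

i=0: 25 = 5^2 (b=5); 5→6: 6^2 = 36; 36−1 = 35
i=1: 35 = 5·6 + 5 (b=6); 6→7: 5·7 + 5 = 40; 40−1 = 39
i=2: 39 = 5·7 + 4 (b=7); 7→8: 5·8 + 4 = 44; 44−1 = 43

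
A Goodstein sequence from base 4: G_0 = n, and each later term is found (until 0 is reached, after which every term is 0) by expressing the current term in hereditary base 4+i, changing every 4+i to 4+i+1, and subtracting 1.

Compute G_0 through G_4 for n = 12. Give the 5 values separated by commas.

G_0=12  [base 4] 3·4  →[4↦5]→  3·5 = 15  −1 ⇒ G_1=14
G_1=14  [base 5] 2·5 + 4  →[5↦6]→  2·6 + 4 = 16  −1 ⇒ G_2=15
G_2=15  [base 6] 2·6 + 3  →[6↦7]→  2·7 + 3 = 17  −1 ⇒ G_3=16
G_3=16  [base 7] 2·7 + 2  →[7↦8]→  2·8 + 2 = 18  −1 ⇒ G_4=17

12, 14, 15, 16, 17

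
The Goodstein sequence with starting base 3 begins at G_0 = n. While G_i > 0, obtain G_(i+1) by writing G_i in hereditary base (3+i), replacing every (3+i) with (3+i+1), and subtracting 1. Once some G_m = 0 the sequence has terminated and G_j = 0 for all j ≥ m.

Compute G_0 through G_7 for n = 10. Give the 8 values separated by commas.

(0) 10|_3 = 3^2 + 1 ↦ 4^2 + 1|_4 = 17 ⇒ 16
(1) 16|_4 = 4^2 ↦ 5^2|_5 = 25 ⇒ 24
(2) 24|_5 = 4·5 + 4 ↦ 4·6 + 4|_6 = 28 ⇒ 27
(3) 27|_6 = 4·6 + 3 ↦ 4·7 + 3|_7 = 31 ⇒ 30
(4) 30|_7 = 4·7 + 2 ↦ 4·8 + 2|_8 = 34 ⇒ 33
(5) 33|_8 = 4·8 + 1 ↦ 4·9 + 1|_9 = 37 ⇒ 36
(6) 36|_9 = 4·9 ↦ 4·10|_10 = 40 ⇒ 39

10, 16, 24, 27, 30, 33, 36, 39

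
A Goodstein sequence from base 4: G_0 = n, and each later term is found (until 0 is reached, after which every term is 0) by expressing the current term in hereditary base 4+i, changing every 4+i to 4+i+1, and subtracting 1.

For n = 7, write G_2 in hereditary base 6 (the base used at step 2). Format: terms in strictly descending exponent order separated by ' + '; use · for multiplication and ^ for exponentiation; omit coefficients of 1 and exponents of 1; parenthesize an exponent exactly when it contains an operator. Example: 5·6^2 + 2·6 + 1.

6 + 1

[0] 7 ≡ 4 + 3 (base 4). Lift 5: 8. −1: 7.
[1] 7 ≡ 5 + 2 (base 5). Lift 6: 8. −1: 7.
[2] 7 ≡ 6 + 1 (base 6). Lift 7: 8. −1: 7.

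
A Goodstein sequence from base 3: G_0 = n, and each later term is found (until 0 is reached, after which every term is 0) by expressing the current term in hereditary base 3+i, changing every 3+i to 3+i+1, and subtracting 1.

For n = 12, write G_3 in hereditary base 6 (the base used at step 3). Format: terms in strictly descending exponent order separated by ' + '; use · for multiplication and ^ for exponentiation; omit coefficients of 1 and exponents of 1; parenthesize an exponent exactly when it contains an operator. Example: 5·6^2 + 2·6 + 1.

6^2 + 1

base 3: 12 = 3^2 + 3; at 4: 4^2 + 4 = 20; next = 19
base 4: 19 = 4^2 + 3; at 5: 5^2 + 3 = 28; next = 27
base 5: 27 = 5^2 + 2; at 6: 6^2 + 2 = 38; next = 37
base 6: 37 = 6^2 + 1; at 7: 7^2 + 1 = 50; next = 49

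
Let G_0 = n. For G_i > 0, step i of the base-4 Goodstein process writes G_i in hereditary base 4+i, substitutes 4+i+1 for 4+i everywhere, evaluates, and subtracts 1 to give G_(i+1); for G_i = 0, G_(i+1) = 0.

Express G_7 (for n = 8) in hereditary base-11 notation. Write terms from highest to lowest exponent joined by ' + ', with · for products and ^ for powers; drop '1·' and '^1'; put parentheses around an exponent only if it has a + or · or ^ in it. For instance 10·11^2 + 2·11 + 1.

8

(0) 8|_4 = 2·4 ↦ 2·5|_5 = 10 ⇒ 9
(1) 9|_5 = 5 + 4 ↦ 6 + 4|_6 = 10 ⇒ 9
(2) 9|_6 = 6 + 3 ↦ 7 + 3|_7 = 10 ⇒ 9
(3) 9|_7 = 7 + 2 ↦ 8 + 2|_8 = 10 ⇒ 9
(4) 9|_8 = 8 + 1 ↦ 9 + 1|_9 = 10 ⇒ 9
(5) 9|_9 = 9 ↦ 10|_10 = 10 ⇒ 9
(6) 9|_10 = 9 ↦ 9|_11 = 9 ⇒ 8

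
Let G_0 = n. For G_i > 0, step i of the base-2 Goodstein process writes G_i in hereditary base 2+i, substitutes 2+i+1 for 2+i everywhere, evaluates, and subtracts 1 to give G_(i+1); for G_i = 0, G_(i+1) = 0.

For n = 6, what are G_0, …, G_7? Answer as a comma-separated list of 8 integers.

G_0=6  [base 2] 2^2 + 2  →[2↦3]→  3^3 + 3 = 30  −1 ⇒ G_1=29
G_1=29  [base 3] 3^3 + 2  →[3↦4]→  4^4 + 2 = 258  −1 ⇒ G_2=257
G_2=257  [base 4] 4^4 + 1  →[4↦5]→  5^5 + 1 = 3126  −1 ⇒ G_3=3125
G_3=3125  [base 5] 5^5  →[5↦6]→  6^6 = 46656  −1 ⇒ G_4=46655
G_4=46655  [base 6] 5·6^5 + 5·6^4 + 5·6^3 + 5·6^2 + 5·6 + 5  →[6↦7]→  5·7^5 + 5·7^4 + 5·7^3 + 5·7^2 + 5·7 + 5 = 98040  −1 ⇒ G_5=98039
G_5=98039  [base 7] 5·7^5 + 5·7^4 + 5·7^3 + 5·7^2 + 5·7 + 4  →[7↦8]→  5·8^5 + 5·8^4 + 5·8^3 + 5·8^2 + 5·8 + 4 = 187244  −1 ⇒ G_6=187243
G_6=187243  [base 8] 5·8^5 + 5·8^4 + 5·8^3 + 5·8^2 + 5·8 + 3  →[8↦9]→  5·9^5 + 5·9^4 + 5·9^3 + 5·9^2 + 5·9 + 3 = 332148  −1 ⇒ G_7=332147

6, 29, 257, 3125, 46655, 98039, 187243, 332147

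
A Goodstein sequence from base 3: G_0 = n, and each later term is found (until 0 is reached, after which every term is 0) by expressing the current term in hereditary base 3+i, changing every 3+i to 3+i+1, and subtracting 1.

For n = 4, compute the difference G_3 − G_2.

G_0=4  [base 3] 3 + 1  →[3↦4]→  4 + 1 = 5  −1 ⇒ G_1=4
G_1=4  [base 4] 4  →[4↦5]→  5 = 5  −1 ⇒ G_2=4
G_2=4  [base 5] 4  →[5↦6]→  4 = 4  −1 ⇒ G_3=3

-1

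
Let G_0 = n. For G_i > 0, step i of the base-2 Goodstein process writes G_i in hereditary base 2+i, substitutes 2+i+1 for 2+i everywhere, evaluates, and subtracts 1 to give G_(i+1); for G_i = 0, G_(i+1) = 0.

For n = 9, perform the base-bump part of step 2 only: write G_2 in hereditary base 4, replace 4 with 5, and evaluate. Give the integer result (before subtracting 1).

9843

step 0: 9 = 2^(2 + 1) + 1; sub 3 for 2: 3^(3 + 1) + 1; = 82; G_1 = 82−1 = 81
step 1: 81 = 3^(3 + 1); sub 4 for 3: 4^(4 + 1); = 1024; G_2 = 1024−1 = 1023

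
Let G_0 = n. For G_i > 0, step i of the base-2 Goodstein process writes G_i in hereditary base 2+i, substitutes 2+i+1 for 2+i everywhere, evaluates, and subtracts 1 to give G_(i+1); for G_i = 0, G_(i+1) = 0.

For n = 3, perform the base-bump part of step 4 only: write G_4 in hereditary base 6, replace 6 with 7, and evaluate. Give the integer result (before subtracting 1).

1

i=0: 3 = 2 + 1 (b=2); 2→3: 3 + 1 = 4; 4−1 = 3
i=1: 3 = 3 (b=3); 3→4: 4 = 4; 4−1 = 3
i=2: 3 = 3 (b=4); 4→5: 3 = 3; 3−1 = 2
i=3: 2 = 2 (b=5); 5→6: 2 = 2; 2−1 = 1
i=4: 1 = 1 (b=6); 6→7: 1 = 1; 1−1 = 0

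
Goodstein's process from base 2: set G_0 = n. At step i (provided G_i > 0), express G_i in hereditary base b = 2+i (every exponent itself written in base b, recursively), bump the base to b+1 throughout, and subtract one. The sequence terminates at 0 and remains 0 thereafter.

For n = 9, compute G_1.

9 —HB2→ 2^(2 + 1) + 1 —bump→ 3^(3 + 1) + 1 = 82 —(−1)→ 81
81 —HB3→ 3^(3 + 1) —bump→ 4^(4 + 1) = 1024 —(−1)→ 1023

81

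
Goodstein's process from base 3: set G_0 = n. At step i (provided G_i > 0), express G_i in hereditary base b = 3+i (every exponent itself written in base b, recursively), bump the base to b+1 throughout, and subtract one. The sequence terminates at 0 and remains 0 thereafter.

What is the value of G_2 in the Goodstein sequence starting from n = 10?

24

[0] 10 ≡ 3^2 + 1 (base 3). Lift 4: 17. −1: 16.
[1] 16 ≡ 4^2 (base 4). Lift 5: 25. −1: 24.
[2] 24 ≡ 4·5 + 4 (base 5). Lift 6: 28. −1: 27.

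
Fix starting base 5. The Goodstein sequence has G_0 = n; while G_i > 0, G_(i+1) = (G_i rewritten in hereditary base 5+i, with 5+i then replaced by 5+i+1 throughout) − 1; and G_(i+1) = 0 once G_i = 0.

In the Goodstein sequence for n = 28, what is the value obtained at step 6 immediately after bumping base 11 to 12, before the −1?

102

[0] 28 ≡ 5^2 + 3 (base 5). Lift 6: 39. −1: 38.
[1] 38 ≡ 6^2 + 2 (base 6). Lift 7: 51. −1: 50.
[2] 50 ≡ 7^2 + 1 (base 7). Lift 8: 65. −1: 64.
[3] 64 ≡ 8^2 (base 8). Lift 9: 81. −1: 80.
[4] 80 ≡ 8·9 + 8 (base 9). Lift 10: 88. −1: 87.
[5] 87 ≡ 8·10 + 7 (base 10). Lift 11: 95. −1: 94.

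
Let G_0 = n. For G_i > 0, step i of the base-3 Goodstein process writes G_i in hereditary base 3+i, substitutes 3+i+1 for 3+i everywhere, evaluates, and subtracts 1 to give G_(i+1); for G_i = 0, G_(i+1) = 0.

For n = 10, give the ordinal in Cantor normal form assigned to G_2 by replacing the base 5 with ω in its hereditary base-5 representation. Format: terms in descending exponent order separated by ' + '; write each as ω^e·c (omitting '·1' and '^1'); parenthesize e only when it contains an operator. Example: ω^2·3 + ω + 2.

base 3: 10 = 3^2 + 1; at 4: 4^2 + 1 = 17; next = 16
base 4: 16 = 4^2; at 5: 5^2 = 25; next = 24
base 5: 24 = 4·5 + 4; at 6: 4·6 + 4 = 28; next = 27

ω·4 + 4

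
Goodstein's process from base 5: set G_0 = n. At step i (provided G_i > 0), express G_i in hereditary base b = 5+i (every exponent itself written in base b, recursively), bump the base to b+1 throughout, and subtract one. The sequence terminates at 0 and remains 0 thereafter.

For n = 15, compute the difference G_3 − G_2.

1

15 —HB5→ 3·5 —bump→ 3·6 = 18 —(−1)→ 17
17 —HB6→ 2·6 + 5 —bump→ 2·7 + 5 = 19 —(−1)→ 18
18 —HB7→ 2·7 + 4 —bump→ 2·8 + 4 = 20 —(−1)→ 19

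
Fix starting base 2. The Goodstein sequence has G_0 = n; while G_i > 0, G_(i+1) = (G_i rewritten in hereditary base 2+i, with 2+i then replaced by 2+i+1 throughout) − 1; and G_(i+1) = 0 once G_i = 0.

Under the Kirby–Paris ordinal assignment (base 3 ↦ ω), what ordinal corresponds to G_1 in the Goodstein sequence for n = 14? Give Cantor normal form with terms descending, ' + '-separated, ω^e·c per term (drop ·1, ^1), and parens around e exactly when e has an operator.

ω^(ω + 1) + ω^ω + 2

[0] 14 ≡ 2^(2 + 1) + 2^2 + 2 (base 2). Lift 3: 111. −1: 110.
[1] 110 ≡ 3^(3 + 1) + 3^3 + 2 (base 3). Lift 4: 1282. −1: 1281.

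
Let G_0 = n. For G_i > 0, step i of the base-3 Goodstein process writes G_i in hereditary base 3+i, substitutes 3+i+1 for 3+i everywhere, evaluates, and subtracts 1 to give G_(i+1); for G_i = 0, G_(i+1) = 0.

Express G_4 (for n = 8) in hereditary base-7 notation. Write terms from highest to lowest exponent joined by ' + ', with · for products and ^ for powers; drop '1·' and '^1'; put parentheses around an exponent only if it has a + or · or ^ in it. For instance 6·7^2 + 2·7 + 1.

i=0: 8 = 2·3 + 2 (b=3); 3→4: 2·4 + 2 = 10; 10−1 = 9
i=1: 9 = 2·4 + 1 (b=4); 4→5: 2·5 + 1 = 11; 11−1 = 10
i=2: 10 = 2·5 (b=5); 5→6: 2·6 = 12; 12−1 = 11
i=3: 11 = 6 + 5 (b=6); 6→7: 7 + 5 = 12; 12−1 = 11

7 + 4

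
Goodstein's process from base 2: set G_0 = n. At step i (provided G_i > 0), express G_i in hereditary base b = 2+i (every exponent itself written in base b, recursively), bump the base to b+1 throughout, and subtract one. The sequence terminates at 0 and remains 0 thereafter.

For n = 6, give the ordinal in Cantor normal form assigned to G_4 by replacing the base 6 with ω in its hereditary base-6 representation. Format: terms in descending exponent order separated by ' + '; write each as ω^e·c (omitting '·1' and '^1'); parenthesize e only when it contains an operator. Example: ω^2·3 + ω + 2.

i=0: 6 = 2^2 + 2 (b=2); 2→3: 3^3 + 3 = 30; 30−1 = 29
i=1: 29 = 3^3 + 2 (b=3); 3→4: 4^4 + 2 = 258; 258−1 = 257
i=2: 257 = 4^4 + 1 (b=4); 4→5: 5^5 + 1 = 3126; 3126−1 = 3125
i=3: 3125 = 5^5 (b=5); 5→6: 6^6 = 46656; 46656−1 = 46655
i=4: 46655 = 5·6^5 + 5·6^4 + 5·6^3 + 5·6^2 + 5·6 + 5 (b=6); 6→7: 5·7^5 + 5·7^4 + 5·7^3 + 5·7^2 + 5·7 + 5 = 98040; 98040−1 = 98039

ω^5·5 + ω^4·5 + ω^3·5 + ω^2·5 + ω·5 + 5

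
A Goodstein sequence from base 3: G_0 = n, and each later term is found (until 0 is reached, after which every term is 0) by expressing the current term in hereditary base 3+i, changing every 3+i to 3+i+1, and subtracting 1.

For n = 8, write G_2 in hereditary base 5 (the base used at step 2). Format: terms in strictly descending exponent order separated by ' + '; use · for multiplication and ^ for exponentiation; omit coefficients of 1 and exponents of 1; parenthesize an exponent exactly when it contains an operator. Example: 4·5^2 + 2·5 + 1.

base 3: 8 = 2·3 + 2; at 4: 2·4 + 2 = 10; next = 9
base 4: 9 = 2·4 + 1; at 5: 2·5 + 1 = 11; next = 10

2·5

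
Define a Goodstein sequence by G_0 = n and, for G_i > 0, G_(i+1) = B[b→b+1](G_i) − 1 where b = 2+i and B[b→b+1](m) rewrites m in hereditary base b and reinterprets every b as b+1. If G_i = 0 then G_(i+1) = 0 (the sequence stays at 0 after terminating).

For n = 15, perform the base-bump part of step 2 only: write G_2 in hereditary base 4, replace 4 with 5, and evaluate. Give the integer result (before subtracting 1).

[0] 15 ≡ 2^(2 + 1) + 2^2 + 2 + 1 (base 2). Lift 3: 112. −1: 111.
[1] 111 ≡ 3^(3 + 1) + 3^3 + 3 (base 3). Lift 4: 1284. −1: 1283.
[2] 1283 ≡ 4^(4 + 1) + 4^4 + 3 (base 4). Lift 5: 18753. −1: 18752.

18753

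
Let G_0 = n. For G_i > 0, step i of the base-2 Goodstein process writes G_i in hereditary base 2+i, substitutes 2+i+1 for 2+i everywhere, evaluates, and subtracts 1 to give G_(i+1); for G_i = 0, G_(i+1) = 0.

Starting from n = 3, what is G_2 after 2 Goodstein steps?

(0) 3|_2 = 2 + 1 ↦ 3 + 1|_3 = 4 ⇒ 3
(1) 3|_3 = 3 ↦ 4|_4 = 4 ⇒ 3
(2) 3|_4 = 3 ↦ 3|_5 = 3 ⇒ 2

3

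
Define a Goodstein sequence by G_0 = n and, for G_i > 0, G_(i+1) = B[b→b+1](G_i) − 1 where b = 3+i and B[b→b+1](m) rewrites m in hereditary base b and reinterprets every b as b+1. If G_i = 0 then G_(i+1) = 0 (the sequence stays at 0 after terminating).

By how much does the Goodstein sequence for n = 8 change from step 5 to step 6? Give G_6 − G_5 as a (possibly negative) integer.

base 3: 8 = 2·3 + 2; at 4: 2·4 + 2 = 10; next = 9
base 4: 9 = 2·4 + 1; at 5: 2·5 + 1 = 11; next = 10
base 5: 10 = 2·5; at 6: 2·6 = 12; next = 11
base 6: 11 = 6 + 5; at 7: 7 + 5 = 12; next = 11
base 7: 11 = 7 + 4; at 8: 8 + 4 = 12; next = 11
base 8: 11 = 8 + 3; at 9: 9 + 3 = 12; next = 11

0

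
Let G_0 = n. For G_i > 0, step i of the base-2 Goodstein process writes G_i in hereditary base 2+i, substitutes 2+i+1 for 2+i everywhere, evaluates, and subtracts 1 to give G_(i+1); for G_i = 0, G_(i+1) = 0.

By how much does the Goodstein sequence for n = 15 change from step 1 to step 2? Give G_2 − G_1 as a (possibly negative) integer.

1172

[0] 15 ≡ 2^(2 + 1) + 2^2 + 2 + 1 (base 2). Lift 3: 112. −1: 111.
[1] 111 ≡ 3^(3 + 1) + 3^3 + 3 (base 3). Lift 4: 1284. −1: 1283.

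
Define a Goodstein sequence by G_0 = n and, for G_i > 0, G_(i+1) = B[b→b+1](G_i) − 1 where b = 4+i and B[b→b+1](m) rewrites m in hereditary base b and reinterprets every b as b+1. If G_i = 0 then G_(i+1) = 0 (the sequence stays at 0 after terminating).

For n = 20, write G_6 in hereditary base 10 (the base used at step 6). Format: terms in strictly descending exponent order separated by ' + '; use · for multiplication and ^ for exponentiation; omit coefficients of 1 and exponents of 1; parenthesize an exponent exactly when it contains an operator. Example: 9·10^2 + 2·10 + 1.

9·10 + 9

step 0: 20 = 4^2 + 4; sub 5 for 4: 5^2 + 5; = 30; G_1 = 30−1 = 29
step 1: 29 = 5^2 + 4; sub 6 for 5: 6^2 + 4; = 40; G_2 = 40−1 = 39
step 2: 39 = 6^2 + 3; sub 7 for 6: 7^2 + 3; = 52; G_3 = 52−1 = 51
step 3: 51 = 7^2 + 2; sub 8 for 7: 8^2 + 2; = 66; G_4 = 66−1 = 65
step 4: 65 = 8^2 + 1; sub 9 for 8: 9^2 + 1; = 82; G_5 = 82−1 = 81
step 5: 81 = 9^2; sub 10 for 9: 10^2; = 100; G_6 = 100−1 = 99
step 6: 99 = 9·10 + 9; sub 11 for 10: 9·11 + 9; = 108; G_7 = 108−1 = 107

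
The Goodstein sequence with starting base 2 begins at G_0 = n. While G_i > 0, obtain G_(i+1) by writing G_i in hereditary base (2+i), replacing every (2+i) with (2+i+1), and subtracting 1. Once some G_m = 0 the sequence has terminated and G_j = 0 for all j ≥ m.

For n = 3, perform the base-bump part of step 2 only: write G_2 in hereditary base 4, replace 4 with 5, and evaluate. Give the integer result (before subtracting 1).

3 —HB2→ 2 + 1 —bump→ 3 + 1 = 4 —(−1)→ 3
3 —HB3→ 3 —bump→ 4 = 4 —(−1)→ 3
3 —HB4→ 3 —bump→ 3 = 3 —(−1)→ 2

3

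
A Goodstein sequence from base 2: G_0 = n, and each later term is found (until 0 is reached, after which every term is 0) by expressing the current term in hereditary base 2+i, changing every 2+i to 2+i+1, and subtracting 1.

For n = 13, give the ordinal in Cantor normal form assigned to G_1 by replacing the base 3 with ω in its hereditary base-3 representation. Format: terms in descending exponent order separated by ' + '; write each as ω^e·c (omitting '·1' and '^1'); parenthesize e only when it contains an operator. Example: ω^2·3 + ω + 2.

step 0: 13 = 2^(2 + 1) + 2^2 + 1; sub 3 for 2: 3^(3 + 1) + 3^3 + 1; = 109; G_1 = 109−1 = 108
step 1: 108 = 3^(3 + 1) + 3^3; sub 4 for 3: 4^(4 + 1) + 4^4; = 1280; G_2 = 1280−1 = 1279

ω^(ω + 1) + ω^ω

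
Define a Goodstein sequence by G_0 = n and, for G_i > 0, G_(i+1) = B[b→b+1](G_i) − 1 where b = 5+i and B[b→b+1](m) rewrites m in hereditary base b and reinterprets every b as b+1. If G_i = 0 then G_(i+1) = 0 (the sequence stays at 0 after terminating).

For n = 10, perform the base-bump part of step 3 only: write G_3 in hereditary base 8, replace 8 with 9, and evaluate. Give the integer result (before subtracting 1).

(0) 10|_5 = 2·5 ↦ 2·6|_6 = 12 ⇒ 11
(1) 11|_6 = 6 + 5 ↦ 7 + 5|_7 = 12 ⇒ 11
(2) 11|_7 = 7 + 4 ↦ 8 + 4|_8 = 12 ⇒ 11
(3) 11|_8 = 8 + 3 ↦ 9 + 3|_9 = 12 ⇒ 11

12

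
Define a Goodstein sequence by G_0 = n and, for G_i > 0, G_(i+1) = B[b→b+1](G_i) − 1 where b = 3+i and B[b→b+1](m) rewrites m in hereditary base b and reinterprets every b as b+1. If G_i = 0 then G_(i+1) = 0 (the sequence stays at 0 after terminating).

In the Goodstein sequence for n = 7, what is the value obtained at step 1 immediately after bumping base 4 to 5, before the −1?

10

step 0: 7 = 2·3 + 1; sub 4 for 3: 2·4 + 1; = 9; G_1 = 9−1 = 8
step 1: 8 = 2·4; sub 5 for 4: 2·5; = 10; G_2 = 10−1 = 9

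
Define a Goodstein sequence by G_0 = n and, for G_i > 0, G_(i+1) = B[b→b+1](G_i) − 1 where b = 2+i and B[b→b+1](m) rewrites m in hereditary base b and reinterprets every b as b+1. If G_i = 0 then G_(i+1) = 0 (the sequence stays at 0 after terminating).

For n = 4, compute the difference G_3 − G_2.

19

[0] 4 ≡ 2^2 (base 2). Lift 3: 27. −1: 26.
[1] 26 ≡ 2·3^2 + 2·3 + 2 (base 3). Lift 4: 42. −1: 41.
[2] 41 ≡ 2·4^2 + 2·4 + 1 (base 4). Lift 5: 61. −1: 60.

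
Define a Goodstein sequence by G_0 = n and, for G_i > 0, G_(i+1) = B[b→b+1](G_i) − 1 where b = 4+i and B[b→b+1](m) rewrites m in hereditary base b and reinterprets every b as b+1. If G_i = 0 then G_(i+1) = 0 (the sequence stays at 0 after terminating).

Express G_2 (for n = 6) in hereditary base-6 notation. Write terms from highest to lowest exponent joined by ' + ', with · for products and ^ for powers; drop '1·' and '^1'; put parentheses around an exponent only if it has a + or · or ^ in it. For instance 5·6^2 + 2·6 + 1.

step 0: 6 = 4 + 2; sub 5 for 4: 5 + 2; = 7; G_1 = 7−1 = 6
step 1: 6 = 5 + 1; sub 6 for 5: 6 + 1; = 7; G_2 = 7−1 = 6
step 2: 6 = 6; sub 7 for 6: 7; = 7; G_3 = 7−1 = 6

6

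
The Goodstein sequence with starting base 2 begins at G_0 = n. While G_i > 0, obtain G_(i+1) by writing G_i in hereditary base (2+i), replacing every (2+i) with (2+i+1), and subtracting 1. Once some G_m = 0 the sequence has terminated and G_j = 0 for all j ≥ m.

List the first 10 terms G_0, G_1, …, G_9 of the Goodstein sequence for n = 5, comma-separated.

5, 27, 255, 467, 775, 1197, 1751, 2454, 3325, 4382

i=0: 5 = 2^2 + 1 (b=2); 2→3: 3^3 + 1 = 28; 28−1 = 27
i=1: 27 = 3^3 (b=3); 3→4: 4^4 = 256; 256−1 = 255
i=2: 255 = 3·4^3 + 3·4^2 + 3·4 + 3 (b=4); 4→5: 3·5^3 + 3·5^2 + 3·5 + 3 = 468; 468−1 = 467
i=3: 467 = 3·5^3 + 3·5^2 + 3·5 + 2 (b=5); 5→6: 3·6^3 + 3·6^2 + 3·6 + 2 = 776; 776−1 = 775
i=4: 775 = 3·6^3 + 3·6^2 + 3·6 + 1 (b=6); 6→7: 3·7^3 + 3·7^2 + 3·7 + 1 = 1198; 1198−1 = 1197
i=5: 1197 = 3·7^3 + 3·7^2 + 3·7 (b=7); 7→8: 3·8^3 + 3·8^2 + 3·8 = 1752; 1752−1 = 1751
i=6: 1751 = 3·8^3 + 3·8^2 + 2·8 + 7 (b=8); 8→9: 3·9^3 + 3·9^2 + 2·9 + 7 = 2455; 2455−1 = 2454
i=7: 2454 = 3·9^3 + 3·9^2 + 2·9 + 6 (b=9); 9→10: 3·10^3 + 3·10^2 + 2·10 + 6 = 3326; 3326−1 = 3325
i=8: 3325 = 3·10^3 + 3·10^2 + 2·10 + 5 (b=10); 10→11: 3·11^3 + 3·11^2 + 2·11 + 5 = 4383; 4383−1 = 4382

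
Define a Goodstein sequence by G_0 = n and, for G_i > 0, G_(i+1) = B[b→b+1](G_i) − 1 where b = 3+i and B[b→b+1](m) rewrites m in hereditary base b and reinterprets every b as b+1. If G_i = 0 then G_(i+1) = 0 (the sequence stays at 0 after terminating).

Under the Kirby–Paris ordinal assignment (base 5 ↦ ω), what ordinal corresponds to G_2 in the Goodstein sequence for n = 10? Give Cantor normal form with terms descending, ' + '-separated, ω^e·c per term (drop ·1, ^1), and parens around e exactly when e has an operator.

base 3: 10 = 3^2 + 1; at 4: 4^2 + 1 = 17; next = 16
base 4: 16 = 4^2; at 5: 5^2 = 25; next = 24

ω·4 + 4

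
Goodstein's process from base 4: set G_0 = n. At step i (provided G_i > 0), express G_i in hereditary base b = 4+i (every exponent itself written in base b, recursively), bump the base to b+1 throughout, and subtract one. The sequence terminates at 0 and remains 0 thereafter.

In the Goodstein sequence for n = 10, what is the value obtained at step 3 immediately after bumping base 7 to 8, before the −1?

G_0 = 10. HB_4(10) = 2·4 + 2. Bump = 12. G_1 = 11.
G_1 = 11. HB_5(11) = 2·5 + 1. Bump = 13. G_2 = 12.
G_2 = 12. HB_6(12) = 2·6. Bump = 14. G_3 = 13.
G_3 = 13. HB_7(13) = 7 + 6. Bump = 14. G_4 = 13.

14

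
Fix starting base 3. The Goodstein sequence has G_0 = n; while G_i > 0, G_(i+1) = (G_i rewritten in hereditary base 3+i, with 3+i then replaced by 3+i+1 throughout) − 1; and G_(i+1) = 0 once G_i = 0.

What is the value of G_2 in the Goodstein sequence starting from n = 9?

17

base 3: 9 = 3^2; at 4: 4^2 = 16; next = 15
base 4: 15 = 3·4 + 3; at 5: 3·5 + 3 = 18; next = 17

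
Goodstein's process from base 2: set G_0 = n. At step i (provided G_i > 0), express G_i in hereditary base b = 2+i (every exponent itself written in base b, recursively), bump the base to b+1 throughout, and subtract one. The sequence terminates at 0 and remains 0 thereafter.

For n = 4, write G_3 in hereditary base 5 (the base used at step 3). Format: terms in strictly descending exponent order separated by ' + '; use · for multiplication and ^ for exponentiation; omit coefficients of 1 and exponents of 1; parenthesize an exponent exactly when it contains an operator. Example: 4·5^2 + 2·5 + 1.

(0) 4|_2 = 2^2 ↦ 3^3|_3 = 27 ⇒ 26
(1) 26|_3 = 2·3^2 + 2·3 + 2 ↦ 2·4^2 + 2·4 + 2|_4 = 42 ⇒ 41
(2) 41|_4 = 2·4^2 + 2·4 + 1 ↦ 2·5^2 + 2·5 + 1|_5 = 61 ⇒ 60
(3) 60|_5 = 2·5^2 + 2·5 ↦ 2·6^2 + 2·6|_6 = 84 ⇒ 83

2·5^2 + 2·5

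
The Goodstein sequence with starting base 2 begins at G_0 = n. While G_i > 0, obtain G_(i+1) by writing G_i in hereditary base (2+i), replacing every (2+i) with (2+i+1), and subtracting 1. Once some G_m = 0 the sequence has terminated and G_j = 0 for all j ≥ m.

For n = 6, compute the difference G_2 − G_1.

base 2: 6 = 2^2 + 2; at 3: 3^3 + 3 = 30; next = 29
base 3: 29 = 3^3 + 2; at 4: 4^4 + 2 = 258; next = 257

228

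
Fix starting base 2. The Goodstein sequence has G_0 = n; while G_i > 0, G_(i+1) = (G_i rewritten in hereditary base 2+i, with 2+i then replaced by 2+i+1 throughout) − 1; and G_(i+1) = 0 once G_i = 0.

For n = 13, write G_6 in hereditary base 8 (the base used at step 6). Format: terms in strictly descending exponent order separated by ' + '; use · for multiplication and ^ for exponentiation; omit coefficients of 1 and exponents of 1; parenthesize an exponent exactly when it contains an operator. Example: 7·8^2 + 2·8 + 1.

8^(8 + 1) + 3·8^3 + 3·8^2 + 2·8 + 7

base 2: 13 = 2^(2 + 1) + 2^2 + 1; at 3: 3^(3 + 1) + 3^3 + 1 = 109; next = 108
base 3: 108 = 3^(3 + 1) + 3^3; at 4: 4^(4 + 1) + 4^4 = 1280; next = 1279
base 4: 1279 = 4^(4 + 1) + 3·4^3 + 3·4^2 + 3·4 + 3; at 5: 5^(5 + 1) + 3·5^3 + 3·5^2 + 3·5 + 3 = 16093; next = 16092
base 5: 16092 = 5^(5 + 1) + 3·5^3 + 3·5^2 + 3·5 + 2; at 6: 6^(6 + 1) + 3·6^3 + 3·6^2 + 3·6 + 2 = 280712; next = 280711
base 6: 280711 = 6^(6 + 1) + 3·6^3 + 3·6^2 + 3·6 + 1; at 7: 7^(7 + 1) + 3·7^3 + 3·7^2 + 3·7 + 1 = 5765999; next = 5765998
base 7: 5765998 = 7^(7 + 1) + 3·7^3 + 3·7^2 + 3·7; at 8: 8^(8 + 1) + 3·8^3 + 3·8^2 + 3·8 = 134219480; next = 134219479
base 8: 134219479 = 8^(8 + 1) + 3·8^3 + 3·8^2 + 2·8 + 7; at 9: 9^(9 + 1) + 3·9^3 + 3·9^2 + 2·9 + 7 = 3486786856; next = 3486786855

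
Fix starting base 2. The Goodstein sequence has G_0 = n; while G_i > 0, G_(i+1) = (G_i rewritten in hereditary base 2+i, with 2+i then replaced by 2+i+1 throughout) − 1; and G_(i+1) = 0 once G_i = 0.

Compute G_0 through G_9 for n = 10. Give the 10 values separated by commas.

step 0: 10 = 2^(2 + 1) + 2; sub 3 for 2: 3^(3 + 1) + 3; = 84; G_1 = 84−1 = 83
step 1: 83 = 3^(3 + 1) + 2; sub 4 for 3: 4^(4 + 1) + 2; = 1026; G_2 = 1026−1 = 1025
step 2: 1025 = 4^(4 + 1) + 1; sub 5 for 4: 5^(5 + 1) + 1; = 15626; G_3 = 15626−1 = 15625
step 3: 15625 = 5^(5 + 1); sub 6 for 5: 6^(6 + 1); = 279936; G_4 = 279936−1 = 279935
step 4: 279935 = 5·6^6 + 5·6^5 + 5·6^4 + 5·6^3 + 5·6^2 + 5·6 + 5; sub 7 for 6: 5·7^7 + 5·7^5 + 5·7^4 + 5·7^3 + 5·7^2 + 5·7 + 5; = 4215755; G_5 = 4215755−1 = 4215754
step 5: 4215754 = 5·7^7 + 5·7^5 + 5·7^4 + 5·7^3 + 5·7^2 + 5·7 + 4; sub 8 for 7: 5·8^8 + 5·8^5 + 5·8^4 + 5·8^3 + 5·8^2 + 5·8 + 4; = 84073324; G_6 = 84073324−1 = 84073323
step 6: 84073323 = 5·8^8 + 5·8^5 + 5·8^4 + 5·8^3 + 5·8^2 + 5·8 + 3; sub 9 for 8: 5·9^9 + 5·9^5 + 5·9^4 + 5·9^3 + 5·9^2 + 5·9 + 3; = 1937434593; G_7 = 1937434593−1 = 1937434592
step 7: 1937434592 = 5·9^9 + 5·9^5 + 5·9^4 + 5·9^3 + 5·9^2 + 5·9 + 2; sub 10 for 9: 5·10^10 + 5·10^5 + 5·10^4 + 5·10^3 + 5·10^2 + 5·10 + 2; = 50000555552; G_8 = 50000555552−1 = 50000555551
step 8: 50000555551 = 5·10^10 + 5·10^5 + 5·10^4 + 5·10^3 + 5·10^2 + 5·10 + 1; sub 11 for 10: 5·11^11 + 5·11^5 + 5·11^4 + 5·11^3 + 5·11^2 + 5·11 + 1; = 1426559238831; G_9 = 1426559238831−1 = 1426559238830

10, 83, 1025, 15625, 279935, 4215754, 84073323, 1937434592, 50000555551, 1426559238830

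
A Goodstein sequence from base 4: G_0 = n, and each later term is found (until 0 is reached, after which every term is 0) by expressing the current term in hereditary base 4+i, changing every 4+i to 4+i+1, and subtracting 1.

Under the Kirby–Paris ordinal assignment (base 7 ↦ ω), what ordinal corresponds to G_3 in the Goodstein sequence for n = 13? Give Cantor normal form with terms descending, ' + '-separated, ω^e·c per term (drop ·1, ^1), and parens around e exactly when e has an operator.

(0) 13|_4 = 3·4 + 1 ↦ 3·5 + 1|_5 = 16 ⇒ 15
(1) 15|_5 = 3·5 ↦ 3·6|_6 = 18 ⇒ 17
(2) 17|_6 = 2·6 + 5 ↦ 2·7 + 5|_7 = 19 ⇒ 18

ω·2 + 4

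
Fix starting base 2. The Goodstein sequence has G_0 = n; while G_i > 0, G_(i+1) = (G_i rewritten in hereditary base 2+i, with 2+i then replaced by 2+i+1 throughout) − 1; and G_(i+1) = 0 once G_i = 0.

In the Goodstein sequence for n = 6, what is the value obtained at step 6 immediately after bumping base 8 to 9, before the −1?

G_0=6  [base 2] 2^2 + 2  →[2↦3]→  3^3 + 3 = 30  −1 ⇒ G_1=29
G_1=29  [base 3] 3^3 + 2  →[3↦4]→  4^4 + 2 = 258  −1 ⇒ G_2=257
G_2=257  [base 4] 4^4 + 1  →[4↦5]→  5^5 + 1 = 3126  −1 ⇒ G_3=3125
G_3=3125  [base 5] 5^5  →[5↦6]→  6^6 = 46656  −1 ⇒ G_4=46655
G_4=46655  [base 6] 5·6^5 + 5·6^4 + 5·6^3 + 5·6^2 + 5·6 + 5  →[6↦7]→  5·7^5 + 5·7^4 + 5·7^3 + 5·7^2 + 5·7 + 5 = 98040  −1 ⇒ G_5=98039
G_5=98039  [base 7] 5·7^5 + 5·7^4 + 5·7^3 + 5·7^2 + 5·7 + 4  →[7↦8]→  5·8^5 + 5·8^4 + 5·8^3 + 5·8^2 + 5·8 + 4 = 187244  −1 ⇒ G_6=187243

332148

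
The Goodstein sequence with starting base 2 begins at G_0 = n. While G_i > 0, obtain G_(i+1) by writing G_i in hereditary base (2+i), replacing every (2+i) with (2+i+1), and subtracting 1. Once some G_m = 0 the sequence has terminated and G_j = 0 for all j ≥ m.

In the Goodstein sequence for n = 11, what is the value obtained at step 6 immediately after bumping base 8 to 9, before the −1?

2749609303

[0] 11 ≡ 2^(2 + 1) + 2 + 1 (base 2). Lift 3: 85. −1: 84.
[1] 84 ≡ 3^(3 + 1) + 3 (base 3). Lift 4: 1028. −1: 1027.
[2] 1027 ≡ 4^(4 + 1) + 3 (base 4). Lift 5: 15628. −1: 15627.
[3] 15627 ≡ 5^(5 + 1) + 2 (base 5). Lift 6: 279938. −1: 279937.
[4] 279937 ≡ 6^(6 + 1) + 1 (base 6). Lift 7: 5764802. −1: 5764801.
[5] 5764801 ≡ 7^(7 + 1) (base 7). Lift 8: 134217728. −1: 134217727.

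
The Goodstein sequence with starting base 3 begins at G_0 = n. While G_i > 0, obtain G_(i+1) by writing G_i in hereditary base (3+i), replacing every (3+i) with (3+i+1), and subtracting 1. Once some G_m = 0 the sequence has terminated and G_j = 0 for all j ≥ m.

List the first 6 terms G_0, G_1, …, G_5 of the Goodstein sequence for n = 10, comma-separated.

10, 16, 24, 27, 30, 33

10 —HB3→ 3^2 + 1 —bump→ 4^2 + 1 = 17 —(−1)→ 16
16 —HB4→ 4^2 —bump→ 5^2 = 25 —(−1)→ 24
24 —HB5→ 4·5 + 4 —bump→ 4·6 + 4 = 28 —(−1)→ 27
27 —HB6→ 4·6 + 3 —bump→ 4·7 + 3 = 31 —(−1)→ 30
30 —HB7→ 4·7 + 2 —bump→ 4·8 + 2 = 34 —(−1)→ 33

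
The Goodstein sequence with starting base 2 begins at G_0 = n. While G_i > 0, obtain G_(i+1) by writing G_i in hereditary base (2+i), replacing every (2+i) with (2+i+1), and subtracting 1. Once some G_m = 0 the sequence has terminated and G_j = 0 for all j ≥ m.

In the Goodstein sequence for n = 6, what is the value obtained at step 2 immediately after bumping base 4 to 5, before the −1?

base 2: 6 = 2^2 + 2; at 3: 3^3 + 3 = 30; next = 29
base 3: 29 = 3^3 + 2; at 4: 4^4 + 2 = 258; next = 257
base 4: 257 = 4^4 + 1; at 5: 5^5 + 1 = 3126; next = 3125

3126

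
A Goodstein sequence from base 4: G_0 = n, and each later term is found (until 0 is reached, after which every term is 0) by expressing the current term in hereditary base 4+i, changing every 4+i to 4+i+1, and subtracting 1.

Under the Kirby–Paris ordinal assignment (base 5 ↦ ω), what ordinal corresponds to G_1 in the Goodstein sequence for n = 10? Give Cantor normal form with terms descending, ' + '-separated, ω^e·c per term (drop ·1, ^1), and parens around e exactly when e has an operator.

i=0: 10 = 2·4 + 2 (b=4); 4→5: 2·5 + 2 = 12; 12−1 = 11
i=1: 11 = 2·5 + 1 (b=5); 5→6: 2·6 + 1 = 13; 13−1 = 12

ω·2 + 1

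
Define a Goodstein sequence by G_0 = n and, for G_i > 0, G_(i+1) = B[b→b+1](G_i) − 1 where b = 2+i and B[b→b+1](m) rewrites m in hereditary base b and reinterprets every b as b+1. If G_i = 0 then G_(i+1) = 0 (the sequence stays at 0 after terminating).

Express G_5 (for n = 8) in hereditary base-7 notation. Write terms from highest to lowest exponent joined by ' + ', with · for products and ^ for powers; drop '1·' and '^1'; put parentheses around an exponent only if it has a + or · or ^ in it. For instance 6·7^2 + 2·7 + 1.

[0] 8 ≡ 2^(2 + 1) (base 2). Lift 3: 81. −1: 80.
[1] 80 ≡ 2·3^3 + 2·3^2 + 2·3 + 2 (base 3). Lift 4: 554. −1: 553.
[2] 553 ≡ 2·4^4 + 2·4^2 + 2·4 + 1 (base 4). Lift 5: 6311. −1: 6310.
[3] 6310 ≡ 2·5^5 + 2·5^2 + 2·5 (base 5). Lift 6: 93396. −1: 93395.
[4] 93395 ≡ 2·6^6 + 2·6^2 + 6 + 5 (base 6). Lift 7: 1647196. −1: 1647195.
[5] 1647195 ≡ 2·7^7 + 2·7^2 + 7 + 4 (base 7). Lift 8: 33554572. −1: 33554571.

2·7^7 + 2·7^2 + 7 + 4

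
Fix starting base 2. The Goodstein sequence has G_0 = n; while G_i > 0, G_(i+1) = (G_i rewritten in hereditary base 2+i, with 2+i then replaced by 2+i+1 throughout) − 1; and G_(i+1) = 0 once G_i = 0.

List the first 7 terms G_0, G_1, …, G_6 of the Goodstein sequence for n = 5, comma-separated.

G_0=5  [base 2] 2^2 + 1  →[2↦3]→  3^3 + 1 = 28  −1 ⇒ G_1=27
G_1=27  [base 3] 3^3  →[3↦4]→  4^4 = 256  −1 ⇒ G_2=255
G_2=255  [base 4] 3·4^3 + 3·4^2 + 3·4 + 3  →[4↦5]→  3·5^3 + 3·5^2 + 3·5 + 3 = 468  −1 ⇒ G_3=467
G_3=467  [base 5] 3·5^3 + 3·5^2 + 3·5 + 2  →[5↦6]→  3·6^3 + 3·6^2 + 3·6 + 2 = 776  −1 ⇒ G_4=775
G_4=775  [base 6] 3·6^3 + 3·6^2 + 3·6 + 1  →[6↦7]→  3·7^3 + 3·7^2 + 3·7 + 1 = 1198  −1 ⇒ G_5=1197
G_5=1197  [base 7] 3·7^3 + 3·7^2 + 3·7  →[7↦8]→  3·8^3 + 3·8^2 + 3·8 = 1752  −1 ⇒ G_6=1751

5, 27, 255, 467, 775, 1197, 1751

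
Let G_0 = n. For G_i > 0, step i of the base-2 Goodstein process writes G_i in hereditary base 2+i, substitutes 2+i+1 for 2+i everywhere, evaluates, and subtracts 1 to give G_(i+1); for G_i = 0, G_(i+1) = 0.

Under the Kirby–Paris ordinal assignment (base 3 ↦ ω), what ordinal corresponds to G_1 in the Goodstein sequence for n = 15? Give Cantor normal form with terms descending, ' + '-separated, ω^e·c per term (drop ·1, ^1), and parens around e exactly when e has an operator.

ω^(ω + 1) + ω^ω + ω

15 —HB2→ 2^(2 + 1) + 2^2 + 2 + 1 —bump→ 3^(3 + 1) + 3^3 + 3 + 1 = 112 —(−1)→ 111
111 —HB3→ 3^(3 + 1) + 3^3 + 3 —bump→ 4^(4 + 1) + 4^4 + 4 = 1284 —(−1)→ 1283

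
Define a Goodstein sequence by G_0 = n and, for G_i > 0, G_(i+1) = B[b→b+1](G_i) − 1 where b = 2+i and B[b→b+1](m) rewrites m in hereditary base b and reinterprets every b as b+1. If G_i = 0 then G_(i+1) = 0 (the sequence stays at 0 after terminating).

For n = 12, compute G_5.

5764910

i=0: 12 = 2^(2 + 1) + 2^2 (b=2); 2→3: 3^(3 + 1) + 3^3 = 108; 108−1 = 107
i=1: 107 = 3^(3 + 1) + 2·3^2 + 2·3 + 2 (b=3); 3→4: 4^(4 + 1) + 2·4^2 + 2·4 + 2 = 1066; 1066−1 = 1065
i=2: 1065 = 4^(4 + 1) + 2·4^2 + 2·4 + 1 (b=4); 4→5: 5^(5 + 1) + 2·5^2 + 2·5 + 1 = 15686; 15686−1 = 15685
i=3: 15685 = 5^(5 + 1) + 2·5^2 + 2·5 (b=5); 5→6: 6^(6 + 1) + 2·6^2 + 2·6 = 280020; 280020−1 = 280019
i=4: 280019 = 6^(6 + 1) + 2·6^2 + 6 + 5 (b=6); 6→7: 7^(7 + 1) + 2·7^2 + 7 + 5 = 5764911; 5764911−1 = 5764910
i=5: 5764910 = 7^(7 + 1) + 2·7^2 + 7 + 4 (b=7); 7→8: 8^(8 + 1) + 2·8^2 + 8 + 4 = 134217868; 134217868−1 = 134217867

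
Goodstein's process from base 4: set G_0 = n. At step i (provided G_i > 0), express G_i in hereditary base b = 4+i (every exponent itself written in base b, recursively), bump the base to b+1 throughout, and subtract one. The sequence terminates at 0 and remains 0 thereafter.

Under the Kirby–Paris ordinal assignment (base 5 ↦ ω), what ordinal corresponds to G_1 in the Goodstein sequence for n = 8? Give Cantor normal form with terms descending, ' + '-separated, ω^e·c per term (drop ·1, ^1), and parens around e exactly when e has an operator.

ω + 4

G_0 = 8. HB_4(8) = 2·4. Bump = 10. G_1 = 9.
G_1 = 9. HB_5(9) = 5 + 4. Bump = 10. G_2 = 9.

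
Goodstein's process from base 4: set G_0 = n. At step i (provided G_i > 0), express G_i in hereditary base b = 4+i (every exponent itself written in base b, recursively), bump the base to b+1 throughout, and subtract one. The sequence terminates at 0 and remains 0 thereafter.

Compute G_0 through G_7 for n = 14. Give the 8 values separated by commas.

14, 16, 18, 20, 21, 22, 23, 24

G_0 = 14. HB_4(14) = 3·4 + 2. Bump = 17. G_1 = 16.
G_1 = 16. HB_5(16) = 3·5 + 1. Bump = 19. G_2 = 18.
G_2 = 18. HB_6(18) = 3·6. Bump = 21. G_3 = 20.
G_3 = 20. HB_7(20) = 2·7 + 6. Bump = 22. G_4 = 21.
G_4 = 21. HB_8(21) = 2·8 + 5. Bump = 23. G_5 = 22.
G_5 = 22. HB_9(22) = 2·9 + 4. Bump = 24. G_6 = 23.
G_6 = 23. HB_10(23) = 2·10 + 3. Bump = 25. G_7 = 24.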